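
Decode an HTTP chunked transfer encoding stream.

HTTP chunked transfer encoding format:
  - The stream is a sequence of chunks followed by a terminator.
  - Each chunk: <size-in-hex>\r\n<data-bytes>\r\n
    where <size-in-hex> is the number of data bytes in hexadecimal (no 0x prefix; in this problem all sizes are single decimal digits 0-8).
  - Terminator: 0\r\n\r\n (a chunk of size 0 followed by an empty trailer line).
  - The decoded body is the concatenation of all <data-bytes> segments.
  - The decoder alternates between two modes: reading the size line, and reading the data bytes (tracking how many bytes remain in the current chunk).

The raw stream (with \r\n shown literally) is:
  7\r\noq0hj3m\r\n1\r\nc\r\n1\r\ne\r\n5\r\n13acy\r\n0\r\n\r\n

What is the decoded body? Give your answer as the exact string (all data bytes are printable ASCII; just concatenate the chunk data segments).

Chunk 1: stream[0..1]='7' size=0x7=7, data at stream[3..10]='oq0hj3m' -> body[0..7], body so far='oq0hj3m'
Chunk 2: stream[12..13]='1' size=0x1=1, data at stream[15..16]='c' -> body[7..8], body so far='oq0hj3mc'
Chunk 3: stream[18..19]='1' size=0x1=1, data at stream[21..22]='e' -> body[8..9], body so far='oq0hj3mce'
Chunk 4: stream[24..25]='5' size=0x5=5, data at stream[27..32]='13acy' -> body[9..14], body so far='oq0hj3mce13acy'
Chunk 5: stream[34..35]='0' size=0 (terminator). Final body='oq0hj3mce13acy' (14 bytes)

Answer: oq0hj3mce13acy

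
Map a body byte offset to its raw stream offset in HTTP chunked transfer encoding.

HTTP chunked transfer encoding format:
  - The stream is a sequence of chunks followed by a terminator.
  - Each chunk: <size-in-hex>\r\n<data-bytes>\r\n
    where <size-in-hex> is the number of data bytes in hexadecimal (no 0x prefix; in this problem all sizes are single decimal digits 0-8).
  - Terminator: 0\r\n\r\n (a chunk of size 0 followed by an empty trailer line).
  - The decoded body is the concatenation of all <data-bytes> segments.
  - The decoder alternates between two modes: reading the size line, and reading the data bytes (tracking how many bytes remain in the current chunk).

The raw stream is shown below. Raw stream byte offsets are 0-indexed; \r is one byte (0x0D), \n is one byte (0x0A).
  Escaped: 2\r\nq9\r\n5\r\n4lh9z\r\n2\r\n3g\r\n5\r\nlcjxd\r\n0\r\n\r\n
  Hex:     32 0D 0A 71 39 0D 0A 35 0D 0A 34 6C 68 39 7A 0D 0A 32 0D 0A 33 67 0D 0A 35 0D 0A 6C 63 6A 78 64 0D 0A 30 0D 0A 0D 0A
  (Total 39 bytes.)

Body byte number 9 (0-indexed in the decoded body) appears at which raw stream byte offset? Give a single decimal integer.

Chunk 1: stream[0..1]='2' size=0x2=2, data at stream[3..5]='q9' -> body[0..2], body so far='q9'
Chunk 2: stream[7..8]='5' size=0x5=5, data at stream[10..15]='4lh9z' -> body[2..7], body so far='q94lh9z'
Chunk 3: stream[17..18]='2' size=0x2=2, data at stream[20..22]='3g' -> body[7..9], body so far='q94lh9z3g'
Chunk 4: stream[24..25]='5' size=0x5=5, data at stream[27..32]='lcjxd' -> body[9..14], body so far='q94lh9z3glcjxd'
Chunk 5: stream[34..35]='0' size=0 (terminator). Final body='q94lh9z3glcjxd' (14 bytes)
Body byte 9 at stream offset 27

Answer: 27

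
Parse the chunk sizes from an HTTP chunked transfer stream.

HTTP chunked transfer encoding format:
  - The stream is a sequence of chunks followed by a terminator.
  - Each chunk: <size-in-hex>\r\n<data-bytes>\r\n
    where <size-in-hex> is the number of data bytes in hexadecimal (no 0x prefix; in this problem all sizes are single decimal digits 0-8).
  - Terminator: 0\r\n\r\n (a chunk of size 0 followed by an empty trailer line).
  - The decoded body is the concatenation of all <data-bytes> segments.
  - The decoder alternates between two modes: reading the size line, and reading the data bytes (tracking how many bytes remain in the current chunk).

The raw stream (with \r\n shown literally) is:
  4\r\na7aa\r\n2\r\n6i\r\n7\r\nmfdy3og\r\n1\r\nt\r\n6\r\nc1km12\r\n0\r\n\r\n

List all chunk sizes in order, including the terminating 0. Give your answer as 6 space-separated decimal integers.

Answer: 4 2 7 1 6 0

Derivation:
Chunk 1: stream[0..1]='4' size=0x4=4, data at stream[3..7]='a7aa' -> body[0..4], body so far='a7aa'
Chunk 2: stream[9..10]='2' size=0x2=2, data at stream[12..14]='6i' -> body[4..6], body so far='a7aa6i'
Chunk 3: stream[16..17]='7' size=0x7=7, data at stream[19..26]='mfdy3og' -> body[6..13], body so far='a7aa6imfdy3og'
Chunk 4: stream[28..29]='1' size=0x1=1, data at stream[31..32]='t' -> body[13..14], body so far='a7aa6imfdy3ogt'
Chunk 5: stream[34..35]='6' size=0x6=6, data at stream[37..43]='c1km12' -> body[14..20], body so far='a7aa6imfdy3ogtc1km12'
Chunk 6: stream[45..46]='0' size=0 (terminator). Final body='a7aa6imfdy3ogtc1km12' (20 bytes)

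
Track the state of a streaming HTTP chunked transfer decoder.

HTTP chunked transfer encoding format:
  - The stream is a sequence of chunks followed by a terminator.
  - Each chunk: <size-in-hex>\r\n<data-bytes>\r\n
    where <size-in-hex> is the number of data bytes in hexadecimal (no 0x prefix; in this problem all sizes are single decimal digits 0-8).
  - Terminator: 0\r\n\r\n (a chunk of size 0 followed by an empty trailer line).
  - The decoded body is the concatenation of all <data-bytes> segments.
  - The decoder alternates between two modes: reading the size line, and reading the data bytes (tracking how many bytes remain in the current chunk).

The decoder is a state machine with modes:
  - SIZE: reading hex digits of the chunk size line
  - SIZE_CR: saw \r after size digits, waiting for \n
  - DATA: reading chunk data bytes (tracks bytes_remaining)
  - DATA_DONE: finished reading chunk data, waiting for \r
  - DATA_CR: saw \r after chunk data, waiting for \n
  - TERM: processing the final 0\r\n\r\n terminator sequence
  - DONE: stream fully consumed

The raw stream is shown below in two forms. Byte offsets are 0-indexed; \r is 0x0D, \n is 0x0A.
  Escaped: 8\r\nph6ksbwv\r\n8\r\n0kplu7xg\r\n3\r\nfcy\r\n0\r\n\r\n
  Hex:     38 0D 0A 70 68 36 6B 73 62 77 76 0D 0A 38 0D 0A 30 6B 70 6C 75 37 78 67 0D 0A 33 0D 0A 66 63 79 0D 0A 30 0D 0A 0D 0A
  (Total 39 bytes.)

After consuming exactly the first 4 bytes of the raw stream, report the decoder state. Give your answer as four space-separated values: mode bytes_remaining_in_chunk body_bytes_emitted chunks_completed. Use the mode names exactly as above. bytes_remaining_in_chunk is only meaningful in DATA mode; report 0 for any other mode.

Byte 0 = '8': mode=SIZE remaining=0 emitted=0 chunks_done=0
Byte 1 = 0x0D: mode=SIZE_CR remaining=0 emitted=0 chunks_done=0
Byte 2 = 0x0A: mode=DATA remaining=8 emitted=0 chunks_done=0
Byte 3 = 'p': mode=DATA remaining=7 emitted=1 chunks_done=0

Answer: DATA 7 1 0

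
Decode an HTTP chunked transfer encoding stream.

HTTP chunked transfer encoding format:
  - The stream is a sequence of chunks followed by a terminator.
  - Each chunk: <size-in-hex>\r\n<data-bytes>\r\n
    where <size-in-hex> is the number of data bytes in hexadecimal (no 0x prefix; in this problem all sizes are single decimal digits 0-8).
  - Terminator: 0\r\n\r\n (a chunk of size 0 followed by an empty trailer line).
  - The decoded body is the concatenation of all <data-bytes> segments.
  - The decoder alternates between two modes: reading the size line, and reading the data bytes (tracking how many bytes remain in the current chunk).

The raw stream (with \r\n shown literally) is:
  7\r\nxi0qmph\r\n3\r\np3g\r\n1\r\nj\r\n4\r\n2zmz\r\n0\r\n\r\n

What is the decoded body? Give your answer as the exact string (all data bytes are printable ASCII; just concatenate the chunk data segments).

Chunk 1: stream[0..1]='7' size=0x7=7, data at stream[3..10]='xi0qmph' -> body[0..7], body so far='xi0qmph'
Chunk 2: stream[12..13]='3' size=0x3=3, data at stream[15..18]='p3g' -> body[7..10], body so far='xi0qmphp3g'
Chunk 3: stream[20..21]='1' size=0x1=1, data at stream[23..24]='j' -> body[10..11], body so far='xi0qmphp3gj'
Chunk 4: stream[26..27]='4' size=0x4=4, data at stream[29..33]='2zmz' -> body[11..15], body so far='xi0qmphp3gj2zmz'
Chunk 5: stream[35..36]='0' size=0 (terminator). Final body='xi0qmphp3gj2zmz' (15 bytes)

Answer: xi0qmphp3gj2zmz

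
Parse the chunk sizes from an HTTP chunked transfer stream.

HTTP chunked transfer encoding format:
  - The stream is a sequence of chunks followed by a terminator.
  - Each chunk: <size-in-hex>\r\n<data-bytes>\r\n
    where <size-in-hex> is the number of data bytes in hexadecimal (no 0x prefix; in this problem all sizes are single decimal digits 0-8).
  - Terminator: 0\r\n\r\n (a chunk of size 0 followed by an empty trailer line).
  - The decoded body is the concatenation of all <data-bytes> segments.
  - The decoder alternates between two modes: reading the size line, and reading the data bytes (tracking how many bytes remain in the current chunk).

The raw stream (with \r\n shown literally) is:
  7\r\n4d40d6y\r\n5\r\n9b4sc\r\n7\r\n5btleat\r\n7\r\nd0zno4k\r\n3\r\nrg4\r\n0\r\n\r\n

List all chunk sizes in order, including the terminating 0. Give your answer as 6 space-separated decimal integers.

Answer: 7 5 7 7 3 0

Derivation:
Chunk 1: stream[0..1]='7' size=0x7=7, data at stream[3..10]='4d40d6y' -> body[0..7], body so far='4d40d6y'
Chunk 2: stream[12..13]='5' size=0x5=5, data at stream[15..20]='9b4sc' -> body[7..12], body so far='4d40d6y9b4sc'
Chunk 3: stream[22..23]='7' size=0x7=7, data at stream[25..32]='5btleat' -> body[12..19], body so far='4d40d6y9b4sc5btleat'
Chunk 4: stream[34..35]='7' size=0x7=7, data at stream[37..44]='d0zno4k' -> body[19..26], body so far='4d40d6y9b4sc5btleatd0zno4k'
Chunk 5: stream[46..47]='3' size=0x3=3, data at stream[49..52]='rg4' -> body[26..29], body so far='4d40d6y9b4sc5btleatd0zno4krg4'
Chunk 6: stream[54..55]='0' size=0 (terminator). Final body='4d40d6y9b4sc5btleatd0zno4krg4' (29 bytes)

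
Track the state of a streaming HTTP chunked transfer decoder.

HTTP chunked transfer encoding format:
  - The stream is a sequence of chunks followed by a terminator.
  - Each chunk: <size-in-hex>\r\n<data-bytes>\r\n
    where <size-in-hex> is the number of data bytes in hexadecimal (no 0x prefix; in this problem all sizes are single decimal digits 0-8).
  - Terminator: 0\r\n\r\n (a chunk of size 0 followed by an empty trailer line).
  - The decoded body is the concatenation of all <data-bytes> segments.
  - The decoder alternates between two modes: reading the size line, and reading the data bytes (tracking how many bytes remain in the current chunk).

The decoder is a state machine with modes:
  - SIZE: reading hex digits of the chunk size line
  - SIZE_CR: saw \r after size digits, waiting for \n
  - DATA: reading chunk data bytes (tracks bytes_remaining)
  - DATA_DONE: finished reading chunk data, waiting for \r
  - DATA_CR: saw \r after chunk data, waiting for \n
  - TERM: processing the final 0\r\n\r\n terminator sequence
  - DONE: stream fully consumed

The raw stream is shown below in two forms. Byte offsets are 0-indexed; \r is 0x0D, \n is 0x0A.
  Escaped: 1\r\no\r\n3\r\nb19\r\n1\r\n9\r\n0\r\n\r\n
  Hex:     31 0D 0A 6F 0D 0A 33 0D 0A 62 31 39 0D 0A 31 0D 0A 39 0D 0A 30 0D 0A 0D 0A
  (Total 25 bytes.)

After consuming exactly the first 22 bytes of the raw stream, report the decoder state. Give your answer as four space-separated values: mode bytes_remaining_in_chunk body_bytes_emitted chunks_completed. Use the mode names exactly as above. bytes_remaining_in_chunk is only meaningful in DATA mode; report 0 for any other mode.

Byte 0 = '1': mode=SIZE remaining=0 emitted=0 chunks_done=0
Byte 1 = 0x0D: mode=SIZE_CR remaining=0 emitted=0 chunks_done=0
Byte 2 = 0x0A: mode=DATA remaining=1 emitted=0 chunks_done=0
Byte 3 = 'o': mode=DATA_DONE remaining=0 emitted=1 chunks_done=0
Byte 4 = 0x0D: mode=DATA_CR remaining=0 emitted=1 chunks_done=0
Byte 5 = 0x0A: mode=SIZE remaining=0 emitted=1 chunks_done=1
Byte 6 = '3': mode=SIZE remaining=0 emitted=1 chunks_done=1
Byte 7 = 0x0D: mode=SIZE_CR remaining=0 emitted=1 chunks_done=1
Byte 8 = 0x0A: mode=DATA remaining=3 emitted=1 chunks_done=1
Byte 9 = 'b': mode=DATA remaining=2 emitted=2 chunks_done=1
Byte 10 = '1': mode=DATA remaining=1 emitted=3 chunks_done=1
Byte 11 = '9': mode=DATA_DONE remaining=0 emitted=4 chunks_done=1
Byte 12 = 0x0D: mode=DATA_CR remaining=0 emitted=4 chunks_done=1
Byte 13 = 0x0A: mode=SIZE remaining=0 emitted=4 chunks_done=2
Byte 14 = '1': mode=SIZE remaining=0 emitted=4 chunks_done=2
Byte 15 = 0x0D: mode=SIZE_CR remaining=0 emitted=4 chunks_done=2
Byte 16 = 0x0A: mode=DATA remaining=1 emitted=4 chunks_done=2
Byte 17 = '9': mode=DATA_DONE remaining=0 emitted=5 chunks_done=2
Byte 18 = 0x0D: mode=DATA_CR remaining=0 emitted=5 chunks_done=2
Byte 19 = 0x0A: mode=SIZE remaining=0 emitted=5 chunks_done=3
Byte 20 = '0': mode=SIZE remaining=0 emitted=5 chunks_done=3
Byte 21 = 0x0D: mode=SIZE_CR remaining=0 emitted=5 chunks_done=3

Answer: SIZE_CR 0 5 3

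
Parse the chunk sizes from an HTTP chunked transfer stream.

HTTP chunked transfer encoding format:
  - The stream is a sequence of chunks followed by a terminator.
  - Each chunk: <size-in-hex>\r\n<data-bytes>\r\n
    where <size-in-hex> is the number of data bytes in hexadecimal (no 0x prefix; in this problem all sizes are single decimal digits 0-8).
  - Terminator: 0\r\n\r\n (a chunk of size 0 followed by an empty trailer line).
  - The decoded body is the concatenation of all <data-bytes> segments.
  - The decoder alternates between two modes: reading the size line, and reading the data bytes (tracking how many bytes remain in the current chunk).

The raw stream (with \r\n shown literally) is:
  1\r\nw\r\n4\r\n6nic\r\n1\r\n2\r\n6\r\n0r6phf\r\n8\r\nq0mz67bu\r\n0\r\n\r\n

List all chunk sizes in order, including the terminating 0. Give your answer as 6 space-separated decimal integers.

Chunk 1: stream[0..1]='1' size=0x1=1, data at stream[3..4]='w' -> body[0..1], body so far='w'
Chunk 2: stream[6..7]='4' size=0x4=4, data at stream[9..13]='6nic' -> body[1..5], body so far='w6nic'
Chunk 3: stream[15..16]='1' size=0x1=1, data at stream[18..19]='2' -> body[5..6], body so far='w6nic2'
Chunk 4: stream[21..22]='6' size=0x6=6, data at stream[24..30]='0r6phf' -> body[6..12], body so far='w6nic20r6phf'
Chunk 5: stream[32..33]='8' size=0x8=8, data at stream[35..43]='q0mz67bu' -> body[12..20], body so far='w6nic20r6phfq0mz67bu'
Chunk 6: stream[45..46]='0' size=0 (terminator). Final body='w6nic20r6phfq0mz67bu' (20 bytes)

Answer: 1 4 1 6 8 0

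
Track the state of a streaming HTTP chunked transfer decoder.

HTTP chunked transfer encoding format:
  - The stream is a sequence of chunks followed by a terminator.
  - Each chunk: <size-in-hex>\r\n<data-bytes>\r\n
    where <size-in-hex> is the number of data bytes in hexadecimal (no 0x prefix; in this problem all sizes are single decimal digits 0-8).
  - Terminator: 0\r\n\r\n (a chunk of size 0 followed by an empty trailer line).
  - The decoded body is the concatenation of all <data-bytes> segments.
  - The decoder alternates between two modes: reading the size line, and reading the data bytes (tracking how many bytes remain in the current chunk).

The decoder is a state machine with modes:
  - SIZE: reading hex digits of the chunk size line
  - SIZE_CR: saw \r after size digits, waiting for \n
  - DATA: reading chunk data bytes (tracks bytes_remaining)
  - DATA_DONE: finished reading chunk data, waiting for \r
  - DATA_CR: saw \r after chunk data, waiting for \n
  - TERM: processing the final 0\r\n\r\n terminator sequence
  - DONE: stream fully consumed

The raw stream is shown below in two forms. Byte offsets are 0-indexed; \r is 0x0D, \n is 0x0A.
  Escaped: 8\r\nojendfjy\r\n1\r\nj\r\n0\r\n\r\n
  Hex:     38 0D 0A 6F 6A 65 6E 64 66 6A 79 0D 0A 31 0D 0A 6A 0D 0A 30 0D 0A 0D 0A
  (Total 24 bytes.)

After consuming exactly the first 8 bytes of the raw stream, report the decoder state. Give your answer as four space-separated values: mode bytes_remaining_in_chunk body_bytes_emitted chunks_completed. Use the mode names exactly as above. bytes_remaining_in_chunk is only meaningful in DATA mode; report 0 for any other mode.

Answer: DATA 3 5 0

Derivation:
Byte 0 = '8': mode=SIZE remaining=0 emitted=0 chunks_done=0
Byte 1 = 0x0D: mode=SIZE_CR remaining=0 emitted=0 chunks_done=0
Byte 2 = 0x0A: mode=DATA remaining=8 emitted=0 chunks_done=0
Byte 3 = 'o': mode=DATA remaining=7 emitted=1 chunks_done=0
Byte 4 = 'j': mode=DATA remaining=6 emitted=2 chunks_done=0
Byte 5 = 'e': mode=DATA remaining=5 emitted=3 chunks_done=0
Byte 6 = 'n': mode=DATA remaining=4 emitted=4 chunks_done=0
Byte 7 = 'd': mode=DATA remaining=3 emitted=5 chunks_done=0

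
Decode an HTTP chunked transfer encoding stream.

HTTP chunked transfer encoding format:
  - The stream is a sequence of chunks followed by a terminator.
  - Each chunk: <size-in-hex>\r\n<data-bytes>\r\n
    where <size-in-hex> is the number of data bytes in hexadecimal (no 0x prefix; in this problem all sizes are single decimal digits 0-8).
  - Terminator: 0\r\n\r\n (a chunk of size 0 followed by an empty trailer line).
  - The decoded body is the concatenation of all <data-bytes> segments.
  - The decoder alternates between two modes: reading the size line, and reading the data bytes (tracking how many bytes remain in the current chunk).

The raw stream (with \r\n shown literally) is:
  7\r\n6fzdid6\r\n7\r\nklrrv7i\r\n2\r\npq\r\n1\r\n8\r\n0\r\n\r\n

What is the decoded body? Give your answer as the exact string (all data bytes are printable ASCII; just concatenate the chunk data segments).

Chunk 1: stream[0..1]='7' size=0x7=7, data at stream[3..10]='6fzdid6' -> body[0..7], body so far='6fzdid6'
Chunk 2: stream[12..13]='7' size=0x7=7, data at stream[15..22]='klrrv7i' -> body[7..14], body so far='6fzdid6klrrv7i'
Chunk 3: stream[24..25]='2' size=0x2=2, data at stream[27..29]='pq' -> body[14..16], body so far='6fzdid6klrrv7ipq'
Chunk 4: stream[31..32]='1' size=0x1=1, data at stream[34..35]='8' -> body[16..17], body so far='6fzdid6klrrv7ipq8'
Chunk 5: stream[37..38]='0' size=0 (terminator). Final body='6fzdid6klrrv7ipq8' (17 bytes)

Answer: 6fzdid6klrrv7ipq8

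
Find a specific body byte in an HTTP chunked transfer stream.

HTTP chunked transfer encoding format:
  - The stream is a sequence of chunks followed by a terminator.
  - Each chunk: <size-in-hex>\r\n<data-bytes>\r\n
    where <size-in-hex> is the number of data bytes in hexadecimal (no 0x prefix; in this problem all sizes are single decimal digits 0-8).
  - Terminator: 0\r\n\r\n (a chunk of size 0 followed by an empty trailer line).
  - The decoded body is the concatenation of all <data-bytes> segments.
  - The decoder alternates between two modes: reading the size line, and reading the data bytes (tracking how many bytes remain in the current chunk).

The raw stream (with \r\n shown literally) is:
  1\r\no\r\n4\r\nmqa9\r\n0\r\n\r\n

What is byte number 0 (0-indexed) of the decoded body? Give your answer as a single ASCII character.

Answer: o

Derivation:
Chunk 1: stream[0..1]='1' size=0x1=1, data at stream[3..4]='o' -> body[0..1], body so far='o'
Chunk 2: stream[6..7]='4' size=0x4=4, data at stream[9..13]='mqa9' -> body[1..5], body so far='omqa9'
Chunk 3: stream[15..16]='0' size=0 (terminator). Final body='omqa9' (5 bytes)
Body byte 0 = 'o'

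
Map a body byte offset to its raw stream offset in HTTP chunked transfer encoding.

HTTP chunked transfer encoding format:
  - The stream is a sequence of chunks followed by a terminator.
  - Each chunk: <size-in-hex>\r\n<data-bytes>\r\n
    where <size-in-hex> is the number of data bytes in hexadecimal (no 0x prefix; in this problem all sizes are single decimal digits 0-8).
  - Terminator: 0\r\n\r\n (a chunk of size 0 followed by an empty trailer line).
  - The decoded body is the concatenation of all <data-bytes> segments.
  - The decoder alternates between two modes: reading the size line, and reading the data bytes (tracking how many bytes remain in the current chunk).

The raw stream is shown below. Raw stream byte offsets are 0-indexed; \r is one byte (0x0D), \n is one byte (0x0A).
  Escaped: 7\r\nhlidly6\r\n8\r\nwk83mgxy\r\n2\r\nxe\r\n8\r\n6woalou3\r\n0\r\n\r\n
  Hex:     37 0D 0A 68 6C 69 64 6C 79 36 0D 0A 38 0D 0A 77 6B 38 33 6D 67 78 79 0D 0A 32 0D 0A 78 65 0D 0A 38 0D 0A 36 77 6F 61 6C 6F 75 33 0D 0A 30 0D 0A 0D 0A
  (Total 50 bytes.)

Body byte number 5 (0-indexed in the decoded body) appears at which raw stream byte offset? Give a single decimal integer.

Chunk 1: stream[0..1]='7' size=0x7=7, data at stream[3..10]='hlidly6' -> body[0..7], body so far='hlidly6'
Chunk 2: stream[12..13]='8' size=0x8=8, data at stream[15..23]='wk83mgxy' -> body[7..15], body so far='hlidly6wk83mgxy'
Chunk 3: stream[25..26]='2' size=0x2=2, data at stream[28..30]='xe' -> body[15..17], body so far='hlidly6wk83mgxyxe'
Chunk 4: stream[32..33]='8' size=0x8=8, data at stream[35..43]='6woalou3' -> body[17..25], body so far='hlidly6wk83mgxyxe6woalou3'
Chunk 5: stream[45..46]='0' size=0 (terminator). Final body='hlidly6wk83mgxyxe6woalou3' (25 bytes)
Body byte 5 at stream offset 8

Answer: 8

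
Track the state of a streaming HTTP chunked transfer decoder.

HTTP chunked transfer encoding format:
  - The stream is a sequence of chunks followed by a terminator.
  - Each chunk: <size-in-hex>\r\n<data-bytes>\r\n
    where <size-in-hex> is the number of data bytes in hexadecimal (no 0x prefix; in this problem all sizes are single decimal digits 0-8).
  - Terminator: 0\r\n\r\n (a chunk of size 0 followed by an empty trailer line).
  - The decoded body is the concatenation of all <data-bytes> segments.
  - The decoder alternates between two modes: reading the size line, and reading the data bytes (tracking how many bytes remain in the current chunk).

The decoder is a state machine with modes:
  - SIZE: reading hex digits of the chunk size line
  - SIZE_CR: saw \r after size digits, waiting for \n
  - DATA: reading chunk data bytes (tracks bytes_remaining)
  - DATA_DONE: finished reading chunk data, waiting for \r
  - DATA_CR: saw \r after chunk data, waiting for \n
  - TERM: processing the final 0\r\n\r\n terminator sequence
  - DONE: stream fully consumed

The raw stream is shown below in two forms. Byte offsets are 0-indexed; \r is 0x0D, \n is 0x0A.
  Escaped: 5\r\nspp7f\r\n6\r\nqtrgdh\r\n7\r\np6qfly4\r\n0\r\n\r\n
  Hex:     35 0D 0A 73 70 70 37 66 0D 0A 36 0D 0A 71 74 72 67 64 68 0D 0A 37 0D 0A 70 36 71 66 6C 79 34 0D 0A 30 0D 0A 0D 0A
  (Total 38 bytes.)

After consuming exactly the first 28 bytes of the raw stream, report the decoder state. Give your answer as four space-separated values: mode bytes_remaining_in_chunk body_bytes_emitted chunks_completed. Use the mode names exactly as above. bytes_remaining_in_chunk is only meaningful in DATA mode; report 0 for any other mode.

Byte 0 = '5': mode=SIZE remaining=0 emitted=0 chunks_done=0
Byte 1 = 0x0D: mode=SIZE_CR remaining=0 emitted=0 chunks_done=0
Byte 2 = 0x0A: mode=DATA remaining=5 emitted=0 chunks_done=0
Byte 3 = 's': mode=DATA remaining=4 emitted=1 chunks_done=0
Byte 4 = 'p': mode=DATA remaining=3 emitted=2 chunks_done=0
Byte 5 = 'p': mode=DATA remaining=2 emitted=3 chunks_done=0
Byte 6 = '7': mode=DATA remaining=1 emitted=4 chunks_done=0
Byte 7 = 'f': mode=DATA_DONE remaining=0 emitted=5 chunks_done=0
Byte 8 = 0x0D: mode=DATA_CR remaining=0 emitted=5 chunks_done=0
Byte 9 = 0x0A: mode=SIZE remaining=0 emitted=5 chunks_done=1
Byte 10 = '6': mode=SIZE remaining=0 emitted=5 chunks_done=1
Byte 11 = 0x0D: mode=SIZE_CR remaining=0 emitted=5 chunks_done=1
Byte 12 = 0x0A: mode=DATA remaining=6 emitted=5 chunks_done=1
Byte 13 = 'q': mode=DATA remaining=5 emitted=6 chunks_done=1
Byte 14 = 't': mode=DATA remaining=4 emitted=7 chunks_done=1
Byte 15 = 'r': mode=DATA remaining=3 emitted=8 chunks_done=1
Byte 16 = 'g': mode=DATA remaining=2 emitted=9 chunks_done=1
Byte 17 = 'd': mode=DATA remaining=1 emitted=10 chunks_done=1
Byte 18 = 'h': mode=DATA_DONE remaining=0 emitted=11 chunks_done=1
Byte 19 = 0x0D: mode=DATA_CR remaining=0 emitted=11 chunks_done=1
Byte 20 = 0x0A: mode=SIZE remaining=0 emitted=11 chunks_done=2
Byte 21 = '7': mode=SIZE remaining=0 emitted=11 chunks_done=2
Byte 22 = 0x0D: mode=SIZE_CR remaining=0 emitted=11 chunks_done=2
Byte 23 = 0x0A: mode=DATA remaining=7 emitted=11 chunks_done=2
Byte 24 = 'p': mode=DATA remaining=6 emitted=12 chunks_done=2
Byte 25 = '6': mode=DATA remaining=5 emitted=13 chunks_done=2
Byte 26 = 'q': mode=DATA remaining=4 emitted=14 chunks_done=2
Byte 27 = 'f': mode=DATA remaining=3 emitted=15 chunks_done=2

Answer: DATA 3 15 2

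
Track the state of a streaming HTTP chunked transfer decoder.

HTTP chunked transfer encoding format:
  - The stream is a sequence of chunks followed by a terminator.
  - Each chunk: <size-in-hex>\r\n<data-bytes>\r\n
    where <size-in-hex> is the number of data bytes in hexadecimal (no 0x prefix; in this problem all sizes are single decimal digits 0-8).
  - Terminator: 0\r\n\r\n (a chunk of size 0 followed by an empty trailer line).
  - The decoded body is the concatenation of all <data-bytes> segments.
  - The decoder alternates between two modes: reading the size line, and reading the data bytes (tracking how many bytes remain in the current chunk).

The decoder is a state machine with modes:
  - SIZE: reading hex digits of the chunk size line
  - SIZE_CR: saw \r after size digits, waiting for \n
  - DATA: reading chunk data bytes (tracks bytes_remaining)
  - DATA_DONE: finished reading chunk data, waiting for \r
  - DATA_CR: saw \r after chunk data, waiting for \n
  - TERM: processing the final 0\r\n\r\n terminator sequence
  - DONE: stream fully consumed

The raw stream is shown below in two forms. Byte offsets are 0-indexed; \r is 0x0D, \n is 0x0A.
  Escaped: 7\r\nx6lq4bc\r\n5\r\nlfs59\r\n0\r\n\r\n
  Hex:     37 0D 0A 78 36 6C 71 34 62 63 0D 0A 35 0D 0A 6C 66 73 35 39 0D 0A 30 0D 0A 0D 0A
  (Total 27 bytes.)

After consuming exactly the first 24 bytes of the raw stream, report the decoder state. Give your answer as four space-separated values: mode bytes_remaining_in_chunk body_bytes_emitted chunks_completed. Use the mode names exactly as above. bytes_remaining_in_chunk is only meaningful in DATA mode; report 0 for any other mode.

Byte 0 = '7': mode=SIZE remaining=0 emitted=0 chunks_done=0
Byte 1 = 0x0D: mode=SIZE_CR remaining=0 emitted=0 chunks_done=0
Byte 2 = 0x0A: mode=DATA remaining=7 emitted=0 chunks_done=0
Byte 3 = 'x': mode=DATA remaining=6 emitted=1 chunks_done=0
Byte 4 = '6': mode=DATA remaining=5 emitted=2 chunks_done=0
Byte 5 = 'l': mode=DATA remaining=4 emitted=3 chunks_done=0
Byte 6 = 'q': mode=DATA remaining=3 emitted=4 chunks_done=0
Byte 7 = '4': mode=DATA remaining=2 emitted=5 chunks_done=0
Byte 8 = 'b': mode=DATA remaining=1 emitted=6 chunks_done=0
Byte 9 = 'c': mode=DATA_DONE remaining=0 emitted=7 chunks_done=0
Byte 10 = 0x0D: mode=DATA_CR remaining=0 emitted=7 chunks_done=0
Byte 11 = 0x0A: mode=SIZE remaining=0 emitted=7 chunks_done=1
Byte 12 = '5': mode=SIZE remaining=0 emitted=7 chunks_done=1
Byte 13 = 0x0D: mode=SIZE_CR remaining=0 emitted=7 chunks_done=1
Byte 14 = 0x0A: mode=DATA remaining=5 emitted=7 chunks_done=1
Byte 15 = 'l': mode=DATA remaining=4 emitted=8 chunks_done=1
Byte 16 = 'f': mode=DATA remaining=3 emitted=9 chunks_done=1
Byte 17 = 's': mode=DATA remaining=2 emitted=10 chunks_done=1
Byte 18 = '5': mode=DATA remaining=1 emitted=11 chunks_done=1
Byte 19 = '9': mode=DATA_DONE remaining=0 emitted=12 chunks_done=1
Byte 20 = 0x0D: mode=DATA_CR remaining=0 emitted=12 chunks_done=1
Byte 21 = 0x0A: mode=SIZE remaining=0 emitted=12 chunks_done=2
Byte 22 = '0': mode=SIZE remaining=0 emitted=12 chunks_done=2
Byte 23 = 0x0D: mode=SIZE_CR remaining=0 emitted=12 chunks_done=2

Answer: SIZE_CR 0 12 2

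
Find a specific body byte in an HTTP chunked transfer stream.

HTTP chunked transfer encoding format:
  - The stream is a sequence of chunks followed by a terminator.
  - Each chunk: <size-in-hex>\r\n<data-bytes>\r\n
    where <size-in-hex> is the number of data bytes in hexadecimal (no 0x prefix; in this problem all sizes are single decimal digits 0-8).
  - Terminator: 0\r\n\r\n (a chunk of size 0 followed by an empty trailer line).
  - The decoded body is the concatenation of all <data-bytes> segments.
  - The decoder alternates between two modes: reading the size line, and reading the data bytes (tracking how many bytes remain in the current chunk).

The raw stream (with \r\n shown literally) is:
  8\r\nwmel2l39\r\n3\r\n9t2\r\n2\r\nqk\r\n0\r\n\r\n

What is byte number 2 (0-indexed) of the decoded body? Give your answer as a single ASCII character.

Chunk 1: stream[0..1]='8' size=0x8=8, data at stream[3..11]='wmel2l39' -> body[0..8], body so far='wmel2l39'
Chunk 2: stream[13..14]='3' size=0x3=3, data at stream[16..19]='9t2' -> body[8..11], body so far='wmel2l399t2'
Chunk 3: stream[21..22]='2' size=0x2=2, data at stream[24..26]='qk' -> body[11..13], body so far='wmel2l399t2qk'
Chunk 4: stream[28..29]='0' size=0 (terminator). Final body='wmel2l399t2qk' (13 bytes)
Body byte 2 = 'e'

Answer: e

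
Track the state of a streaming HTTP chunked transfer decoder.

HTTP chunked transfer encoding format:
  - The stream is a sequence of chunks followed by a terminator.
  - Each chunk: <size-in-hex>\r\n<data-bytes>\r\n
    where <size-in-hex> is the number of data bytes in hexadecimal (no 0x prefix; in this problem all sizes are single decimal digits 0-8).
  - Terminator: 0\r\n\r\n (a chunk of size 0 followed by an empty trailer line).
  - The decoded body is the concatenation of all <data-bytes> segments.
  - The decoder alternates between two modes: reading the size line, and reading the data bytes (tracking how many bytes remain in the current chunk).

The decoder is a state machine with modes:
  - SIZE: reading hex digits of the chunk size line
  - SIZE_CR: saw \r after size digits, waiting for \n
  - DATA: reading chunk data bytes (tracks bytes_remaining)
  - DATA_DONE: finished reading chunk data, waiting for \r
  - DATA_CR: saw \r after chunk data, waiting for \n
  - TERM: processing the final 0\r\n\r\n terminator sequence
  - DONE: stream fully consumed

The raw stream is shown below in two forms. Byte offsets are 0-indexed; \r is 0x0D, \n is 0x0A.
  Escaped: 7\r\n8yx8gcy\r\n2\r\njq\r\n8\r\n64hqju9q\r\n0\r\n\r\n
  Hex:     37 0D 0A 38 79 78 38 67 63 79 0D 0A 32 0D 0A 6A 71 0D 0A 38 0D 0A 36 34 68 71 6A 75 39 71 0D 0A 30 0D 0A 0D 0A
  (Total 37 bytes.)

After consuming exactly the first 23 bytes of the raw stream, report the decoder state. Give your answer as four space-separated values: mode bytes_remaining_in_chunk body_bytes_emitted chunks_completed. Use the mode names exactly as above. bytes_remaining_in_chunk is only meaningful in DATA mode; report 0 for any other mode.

Answer: DATA 7 10 2

Derivation:
Byte 0 = '7': mode=SIZE remaining=0 emitted=0 chunks_done=0
Byte 1 = 0x0D: mode=SIZE_CR remaining=0 emitted=0 chunks_done=0
Byte 2 = 0x0A: mode=DATA remaining=7 emitted=0 chunks_done=0
Byte 3 = '8': mode=DATA remaining=6 emitted=1 chunks_done=0
Byte 4 = 'y': mode=DATA remaining=5 emitted=2 chunks_done=0
Byte 5 = 'x': mode=DATA remaining=4 emitted=3 chunks_done=0
Byte 6 = '8': mode=DATA remaining=3 emitted=4 chunks_done=0
Byte 7 = 'g': mode=DATA remaining=2 emitted=5 chunks_done=0
Byte 8 = 'c': mode=DATA remaining=1 emitted=6 chunks_done=0
Byte 9 = 'y': mode=DATA_DONE remaining=0 emitted=7 chunks_done=0
Byte 10 = 0x0D: mode=DATA_CR remaining=0 emitted=7 chunks_done=0
Byte 11 = 0x0A: mode=SIZE remaining=0 emitted=7 chunks_done=1
Byte 12 = '2': mode=SIZE remaining=0 emitted=7 chunks_done=1
Byte 13 = 0x0D: mode=SIZE_CR remaining=0 emitted=7 chunks_done=1
Byte 14 = 0x0A: mode=DATA remaining=2 emitted=7 chunks_done=1
Byte 15 = 'j': mode=DATA remaining=1 emitted=8 chunks_done=1
Byte 16 = 'q': mode=DATA_DONE remaining=0 emitted=9 chunks_done=1
Byte 17 = 0x0D: mode=DATA_CR remaining=0 emitted=9 chunks_done=1
Byte 18 = 0x0A: mode=SIZE remaining=0 emitted=9 chunks_done=2
Byte 19 = '8': mode=SIZE remaining=0 emitted=9 chunks_done=2
Byte 20 = 0x0D: mode=SIZE_CR remaining=0 emitted=9 chunks_done=2
Byte 21 = 0x0A: mode=DATA remaining=8 emitted=9 chunks_done=2
Byte 22 = '6': mode=DATA remaining=7 emitted=10 chunks_done=2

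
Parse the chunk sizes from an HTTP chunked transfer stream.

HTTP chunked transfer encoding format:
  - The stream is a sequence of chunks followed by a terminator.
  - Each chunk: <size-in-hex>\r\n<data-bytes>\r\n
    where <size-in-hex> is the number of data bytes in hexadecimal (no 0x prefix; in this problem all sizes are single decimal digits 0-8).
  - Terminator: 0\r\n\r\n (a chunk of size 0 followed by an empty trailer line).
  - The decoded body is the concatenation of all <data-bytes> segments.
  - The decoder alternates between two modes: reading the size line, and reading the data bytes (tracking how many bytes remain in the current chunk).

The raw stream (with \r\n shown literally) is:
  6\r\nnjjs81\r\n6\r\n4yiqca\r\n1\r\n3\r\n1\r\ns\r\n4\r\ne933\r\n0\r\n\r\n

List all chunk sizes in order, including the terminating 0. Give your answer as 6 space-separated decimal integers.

Answer: 6 6 1 1 4 0

Derivation:
Chunk 1: stream[0..1]='6' size=0x6=6, data at stream[3..9]='njjs81' -> body[0..6], body so far='njjs81'
Chunk 2: stream[11..12]='6' size=0x6=6, data at stream[14..20]='4yiqca' -> body[6..12], body so far='njjs814yiqca'
Chunk 3: stream[22..23]='1' size=0x1=1, data at stream[25..26]='3' -> body[12..13], body so far='njjs814yiqca3'
Chunk 4: stream[28..29]='1' size=0x1=1, data at stream[31..32]='s' -> body[13..14], body so far='njjs814yiqca3s'
Chunk 5: stream[34..35]='4' size=0x4=4, data at stream[37..41]='e933' -> body[14..18], body so far='njjs814yiqca3se933'
Chunk 6: stream[43..44]='0' size=0 (terminator). Final body='njjs814yiqca3se933' (18 bytes)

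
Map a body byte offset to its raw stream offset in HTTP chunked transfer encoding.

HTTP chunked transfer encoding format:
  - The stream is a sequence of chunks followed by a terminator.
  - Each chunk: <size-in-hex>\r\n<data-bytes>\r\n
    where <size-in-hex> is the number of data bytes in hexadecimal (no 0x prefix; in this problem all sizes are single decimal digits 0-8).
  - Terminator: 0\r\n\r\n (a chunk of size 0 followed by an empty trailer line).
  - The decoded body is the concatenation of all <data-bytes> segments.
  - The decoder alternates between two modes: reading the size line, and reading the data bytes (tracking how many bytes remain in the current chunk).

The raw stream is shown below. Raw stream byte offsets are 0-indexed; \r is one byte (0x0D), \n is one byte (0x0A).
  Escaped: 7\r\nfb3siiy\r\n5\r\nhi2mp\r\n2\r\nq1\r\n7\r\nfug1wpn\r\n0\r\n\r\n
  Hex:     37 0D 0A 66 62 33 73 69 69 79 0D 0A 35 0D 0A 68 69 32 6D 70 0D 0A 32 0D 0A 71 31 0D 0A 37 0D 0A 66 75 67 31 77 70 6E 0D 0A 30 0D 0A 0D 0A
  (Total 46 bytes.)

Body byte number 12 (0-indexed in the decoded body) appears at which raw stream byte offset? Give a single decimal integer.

Answer: 25

Derivation:
Chunk 1: stream[0..1]='7' size=0x7=7, data at stream[3..10]='fb3siiy' -> body[0..7], body so far='fb3siiy'
Chunk 2: stream[12..13]='5' size=0x5=5, data at stream[15..20]='hi2mp' -> body[7..12], body so far='fb3siiyhi2mp'
Chunk 3: stream[22..23]='2' size=0x2=2, data at stream[25..27]='q1' -> body[12..14], body so far='fb3siiyhi2mpq1'
Chunk 4: stream[29..30]='7' size=0x7=7, data at stream[32..39]='fug1wpn' -> body[14..21], body so far='fb3siiyhi2mpq1fug1wpn'
Chunk 5: stream[41..42]='0' size=0 (terminator). Final body='fb3siiyhi2mpq1fug1wpn' (21 bytes)
Body byte 12 at stream offset 25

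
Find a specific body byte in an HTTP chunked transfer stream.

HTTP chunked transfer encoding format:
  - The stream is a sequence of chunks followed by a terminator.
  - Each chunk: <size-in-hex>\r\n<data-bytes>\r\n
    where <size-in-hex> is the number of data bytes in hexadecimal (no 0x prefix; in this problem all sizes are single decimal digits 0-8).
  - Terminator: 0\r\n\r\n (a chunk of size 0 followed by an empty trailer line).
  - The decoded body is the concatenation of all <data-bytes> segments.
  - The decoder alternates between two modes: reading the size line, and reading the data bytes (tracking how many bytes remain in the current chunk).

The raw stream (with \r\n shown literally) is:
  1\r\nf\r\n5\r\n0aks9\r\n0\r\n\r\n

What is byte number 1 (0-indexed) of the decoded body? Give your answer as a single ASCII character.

Chunk 1: stream[0..1]='1' size=0x1=1, data at stream[3..4]='f' -> body[0..1], body so far='f'
Chunk 2: stream[6..7]='5' size=0x5=5, data at stream[9..14]='0aks9' -> body[1..6], body so far='f0aks9'
Chunk 3: stream[16..17]='0' size=0 (terminator). Final body='f0aks9' (6 bytes)
Body byte 1 = '0'

Answer: 0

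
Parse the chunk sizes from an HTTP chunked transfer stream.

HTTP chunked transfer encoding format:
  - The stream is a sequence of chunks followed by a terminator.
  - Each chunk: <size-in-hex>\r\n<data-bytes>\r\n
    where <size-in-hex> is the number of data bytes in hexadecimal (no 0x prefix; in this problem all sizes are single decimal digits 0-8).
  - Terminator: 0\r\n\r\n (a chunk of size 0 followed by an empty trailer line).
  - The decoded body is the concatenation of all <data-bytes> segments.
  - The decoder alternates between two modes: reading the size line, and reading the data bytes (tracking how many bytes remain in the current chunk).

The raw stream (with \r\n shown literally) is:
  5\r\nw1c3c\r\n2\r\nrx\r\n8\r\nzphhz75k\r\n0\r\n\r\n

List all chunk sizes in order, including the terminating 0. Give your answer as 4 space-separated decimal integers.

Answer: 5 2 8 0

Derivation:
Chunk 1: stream[0..1]='5' size=0x5=5, data at stream[3..8]='w1c3c' -> body[0..5], body so far='w1c3c'
Chunk 2: stream[10..11]='2' size=0x2=2, data at stream[13..15]='rx' -> body[5..7], body so far='w1c3crx'
Chunk 3: stream[17..18]='8' size=0x8=8, data at stream[20..28]='zphhz75k' -> body[7..15], body so far='w1c3crxzphhz75k'
Chunk 4: stream[30..31]='0' size=0 (terminator). Final body='w1c3crxzphhz75k' (15 bytes)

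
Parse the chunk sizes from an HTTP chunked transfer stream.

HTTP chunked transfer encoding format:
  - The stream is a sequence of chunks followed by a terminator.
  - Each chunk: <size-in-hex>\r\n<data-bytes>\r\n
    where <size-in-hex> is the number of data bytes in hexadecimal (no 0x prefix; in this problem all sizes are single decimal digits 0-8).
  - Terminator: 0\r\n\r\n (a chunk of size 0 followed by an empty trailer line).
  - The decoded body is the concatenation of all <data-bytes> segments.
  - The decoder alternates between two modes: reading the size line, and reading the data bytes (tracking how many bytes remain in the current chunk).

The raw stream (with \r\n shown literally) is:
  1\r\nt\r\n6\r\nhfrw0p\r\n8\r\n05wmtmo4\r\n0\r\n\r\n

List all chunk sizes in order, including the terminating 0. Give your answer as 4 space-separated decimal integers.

Chunk 1: stream[0..1]='1' size=0x1=1, data at stream[3..4]='t' -> body[0..1], body so far='t'
Chunk 2: stream[6..7]='6' size=0x6=6, data at stream[9..15]='hfrw0p' -> body[1..7], body so far='thfrw0p'
Chunk 3: stream[17..18]='8' size=0x8=8, data at stream[20..28]='05wmtmo4' -> body[7..15], body so far='thfrw0p05wmtmo4'
Chunk 4: stream[30..31]='0' size=0 (terminator). Final body='thfrw0p05wmtmo4' (15 bytes)

Answer: 1 6 8 0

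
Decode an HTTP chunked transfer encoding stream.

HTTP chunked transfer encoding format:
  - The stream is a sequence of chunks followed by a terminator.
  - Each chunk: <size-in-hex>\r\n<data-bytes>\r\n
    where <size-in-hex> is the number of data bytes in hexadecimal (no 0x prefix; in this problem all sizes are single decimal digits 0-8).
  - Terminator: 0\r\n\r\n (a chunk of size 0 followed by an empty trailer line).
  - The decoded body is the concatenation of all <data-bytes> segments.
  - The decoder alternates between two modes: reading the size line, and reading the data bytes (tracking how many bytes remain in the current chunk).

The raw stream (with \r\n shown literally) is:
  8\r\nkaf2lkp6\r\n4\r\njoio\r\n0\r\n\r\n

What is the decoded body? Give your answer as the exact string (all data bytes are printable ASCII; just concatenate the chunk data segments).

Chunk 1: stream[0..1]='8' size=0x8=8, data at stream[3..11]='kaf2lkp6' -> body[0..8], body so far='kaf2lkp6'
Chunk 2: stream[13..14]='4' size=0x4=4, data at stream[16..20]='joio' -> body[8..12], body so far='kaf2lkp6joio'
Chunk 3: stream[22..23]='0' size=0 (terminator). Final body='kaf2lkp6joio' (12 bytes)

Answer: kaf2lkp6joio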